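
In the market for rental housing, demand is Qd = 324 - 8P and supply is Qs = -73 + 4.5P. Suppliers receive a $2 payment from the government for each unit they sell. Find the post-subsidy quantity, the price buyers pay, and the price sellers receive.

Pre-subsidy: 324 - 8P = -73 + 4.5P gives P* = 31.76, Q* = 69.92.
With the subsidy, sellers receive Ps = Pb + 2 for each unit, where Pb is the price buyers pay.
Supply in terms of Pb becomes Qs = -73 + 4.5(Pb + 2) = -64 + 4.5Pb. Setting this equal to demand: 324 - 8Pb = -64 + 4.5Pb, so Pb = 31.04.
Sellers receive Ps = 31.04 + 2 = 33.04; Q' = 324 − 8·31.04 = 75.68.

Q' = 75.68; buyers pay $31.04; sellers receive $33.04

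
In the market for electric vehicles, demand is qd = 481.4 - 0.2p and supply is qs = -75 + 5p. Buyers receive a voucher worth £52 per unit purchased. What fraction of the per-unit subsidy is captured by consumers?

Pre-subsidy: 481.4 - 0.2p = -75 + 5p gives p* = 107, q* = 460.
With the rebate, buyers effectively pay pb = ps − 52, where ps is the price sellers receive.
Demand in terms of ps becomes qd = 481.4 − 0.2(ps − 52) = 491.8 - 0.2ps. Setting this equal to supply: 491.8 - 0.2ps = -75 + 5ps, so ps = 109.
Buyers pay pb = 109 − 52 = 57; q' = -75 + 5·109 = 470.
Buyers' price falls by p* − pb = 107 − 57 = 50; sellers' price rises by ps − p* = 109 − 107 = 2.
So consumers capture 50/52 = 25/26 of each unit of subsidy.

Consumer share = 25/26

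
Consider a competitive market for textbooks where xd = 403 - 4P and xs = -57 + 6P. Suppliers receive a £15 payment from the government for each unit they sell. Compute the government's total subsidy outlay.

Government cost = £3825

Pre-subsidy: 403 - 4P = -57 + 6P gives P* = 46, x* = 219.
With the subsidy, sellers receive Ps = Pb + 15 for each unit, where Pb is the price buyers pay.
Supply in terms of Pb becomes xs = -57 + 6(Pb + 15) = 33 + 6Pb. Setting this equal to demand: 403 - 4Pb = 33 + 6Pb, so Pb = 37.
Sellers receive Ps = 37 + 15 = 52; x' = 403 − 4·37 = 255.
Government outlay = subsidy × quantity = 15 × 255 = 3825.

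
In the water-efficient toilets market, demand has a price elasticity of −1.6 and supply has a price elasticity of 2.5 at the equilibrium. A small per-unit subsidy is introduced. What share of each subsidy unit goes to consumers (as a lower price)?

Consumer share = 25/41

For a small subsidy around the equilibrium, the benefit split depends on the relative slopes, which at a point are proportional to the elasticities.
Buyer share = εs/(εs + |εd|) = 2.5/(2.5 + 1.6) = 25/41; seller share = |εd|/(εs + |εd|) = 16/41.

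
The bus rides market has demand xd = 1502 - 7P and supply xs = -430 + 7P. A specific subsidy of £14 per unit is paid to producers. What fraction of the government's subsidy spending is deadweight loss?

DWL / government spending = 49/1170

Pre-subsidy: 1502 - 7P = -430 + 7P gives P* = 138, x* = 536.
With the subsidy, sellers receive Ps = Pb + 14 for each unit, where Pb is the price buyers pay.
Supply in terms of Pb becomes xs = -430 + 7(Pb + 14) = -332 + 7Pb. Setting this equal to demand: 1502 - 7Pb = -332 + 7Pb, so Pb = 131.
Sellers receive Ps = 131 + 14 = 145; x' = 1502 − 7·131 = 585.
ΔCS = ½(536 + 585)(138 − 131) = 3923.5; ΔPS = ½(536 + 585)(145 − 138) = 3923.5.
Government spending = 14 × 585 = 8190.
DWL = ½ × 14 × (585 − 536) = 343; fraction = 343 / 8190 = 49/1170.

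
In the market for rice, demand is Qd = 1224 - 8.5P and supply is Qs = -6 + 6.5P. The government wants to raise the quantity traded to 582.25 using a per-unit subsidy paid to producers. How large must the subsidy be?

Required subsidy s = 15 per unit

At Q = 582.25, invert demand for the buyer price: Pb = (1224 − 582.25)/8.5 = 75.5; invert supply for the seller price: Ps = (582.25 − (-6))/6.5 = 90.5.
The subsidy must fill the gap: s = Ps − Pb = 90.5 − 75.5 = 15.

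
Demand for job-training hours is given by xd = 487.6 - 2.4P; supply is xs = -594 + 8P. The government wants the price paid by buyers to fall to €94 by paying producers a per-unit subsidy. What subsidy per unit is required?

At a buyer price of 94, quantity demanded is 487.6 − 2.4·94 = 262.
Sellers supply 262 only when they receive Ps with -594 + 8·Ps = 262, i.e. Ps = 107.
s = Ps − Pb = 107 − 94 = 13.

Required subsidy s = €13 per unit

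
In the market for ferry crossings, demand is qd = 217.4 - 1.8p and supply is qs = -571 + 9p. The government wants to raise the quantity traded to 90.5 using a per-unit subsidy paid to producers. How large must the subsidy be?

At q = 90.5, invert demand for the buyer price: pb = (217.4 − 90.5)/1.8 = 70.5; invert supply for the seller price: ps = (90.5 − (-571))/9 = 73.5.
The subsidy must fill the gap: s = ps − pb = 73.5 − 70.5 = 3.

Required subsidy s = 3 per unit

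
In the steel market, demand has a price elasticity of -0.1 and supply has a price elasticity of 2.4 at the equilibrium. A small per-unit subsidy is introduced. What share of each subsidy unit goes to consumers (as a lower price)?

For a small subsidy around the equilibrium, the benefit split depends on the relative slopes, which at a point are proportional to the elasticities.
Buyer share = εs/(εs + |εd|) = 2.4/(2.4 + 0.1) = 0.96; seller share = |εd|/(εs + |εd|) = 0.04.

Consumer share = 0.96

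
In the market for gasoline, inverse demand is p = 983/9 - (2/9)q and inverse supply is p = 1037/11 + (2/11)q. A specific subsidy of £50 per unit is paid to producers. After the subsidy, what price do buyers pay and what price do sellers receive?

Buyers pay £73.5; sellers receive £123.5

Pre-subsidy: 983/9 - (2/9)q = 1037/11 + (2/11)q gives q* = 37 and p* = 101.
With the subsidy, sellers receive ps = pb + 50 for each unit, where pb is the price buyers pay.
On the curves, pb = 983/9 - (2/9)q and ps = 1037/11 + (2/11)q; the wedge ps − pb = 50 gives 1037/11 + (2/11)q − (983/9 - (2/9)q) = 50, so q' = 160.75.
Then pb = 983/9 − (2/9)·160.75 = 73.5 and ps = 1037/11 + (2/11)·160.75 = 123.5.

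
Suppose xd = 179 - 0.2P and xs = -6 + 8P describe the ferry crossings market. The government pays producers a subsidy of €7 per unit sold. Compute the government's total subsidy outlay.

Pre-subsidy: 179 - 0.2P = -6 + 8P gives P* = 925/41, x* = 7154/41.
With the subsidy, sellers receive Ps = Pb + 7 for each unit, where Pb is the price buyers pay.
Supply in terms of Pb becomes xs = -6 + 8(Pb + 7) = 50 + 8Pb. Setting this equal to demand: 179 - 0.2Pb = 50 + 8Pb, so Pb = 645/41.
Sellers receive Ps = 645/41 + 7 = 932/41; x' = 179 − 0.2·(645/41) = 7210/41.
Government outlay = subsidy × quantity = 7 × 7210/41 = 50470/41.

Government cost = 50470/41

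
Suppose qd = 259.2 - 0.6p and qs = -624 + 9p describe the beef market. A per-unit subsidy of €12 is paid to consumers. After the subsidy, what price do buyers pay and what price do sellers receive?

Pre-subsidy: 259.2 - 0.6p = -624 + 9p gives p* = 92, q* = 204.
With the rebate, buyers effectively pay pb = ps − 12, where ps is the price sellers receive.
Demand in terms of ps becomes qd = 259.2 − 0.6(ps − 12) = 266.4 - 0.6ps. Setting this equal to supply: 266.4 - 0.6ps = -624 + 9ps, so ps = 92.75.
Buyers pay pb = 92.75 − 12 = 80.75; q' = -624 + 9·92.75 = 210.75.

Buyers pay €80.75; sellers receive €92.75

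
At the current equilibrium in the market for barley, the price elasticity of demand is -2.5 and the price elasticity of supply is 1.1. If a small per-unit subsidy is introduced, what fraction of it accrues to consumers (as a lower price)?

For a small subsidy around the equilibrium, the benefit split depends on the relative slopes, which at a point are proportional to the elasticities.
Buyer share = εs/(εs + |εd|) = 1.1/(1.1 + 2.5) = 11/36; seller share = |εd|/(εs + |εd|) = 25/36.

Consumer share = 11/36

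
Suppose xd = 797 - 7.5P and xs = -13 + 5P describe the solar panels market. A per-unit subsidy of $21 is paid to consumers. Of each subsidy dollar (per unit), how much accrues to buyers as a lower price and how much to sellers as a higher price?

Pre-subsidy: 797 - 7.5P = -13 + 5P gives P* = 64.8, x* = 311.
With the rebate, buyers effectively pay Pb = Ps − 21, where Ps is the price sellers receive.
Demand in terms of Ps becomes xd = 797 − 7.5(Ps − 21) = 954.5 - 7.5Ps. Setting this equal to supply: 954.5 - 7.5Ps = -13 + 5Ps, so Ps = 77.4.
Buyers pay Pb = 77.4 − 21 = 56.4; x' = -13 + 5·77.4 = 374.
Buyers' price falls by P* − Pb = 64.8 − 56.4 = 8.4; sellers' price rises by Ps − P* = 77.4 − 64.8 = 12.6.

Buyers gain $8.4 per unit; sellers gain $12.6 per unit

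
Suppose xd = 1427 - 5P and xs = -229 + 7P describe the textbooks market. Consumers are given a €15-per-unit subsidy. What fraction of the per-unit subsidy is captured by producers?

Producer share = 5/12

Pre-subsidy: 1427 - 5P = -229 + 7P gives P* = 138, x* = 737.
With the rebate, buyers effectively pay Pb = Ps − 15, where Ps is the price sellers receive.
Demand in terms of Ps becomes xd = 1427 − 5(Ps − 15) = 1502 - 5Ps. Setting this equal to supply: 1502 - 5Ps = -229 + 7Ps, so Ps = 144.25.
Buyers pay Pb = 144.25 − 15 = 129.25; x' = -229 + 7·144.25 = 780.75.
Buyers' price falls by P* − Pb = 138 − 129.25 = 8.75; sellers' price rises by Ps − P* = 144.25 − 138 = 6.25.
So producers capture 6.25/15 = 5/12 of each unit of subsidy.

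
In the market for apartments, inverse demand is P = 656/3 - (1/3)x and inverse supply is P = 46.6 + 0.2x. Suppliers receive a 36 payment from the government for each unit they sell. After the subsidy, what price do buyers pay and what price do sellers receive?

Pre-subsidy: 656/3 - (1/3)x = 46.6 + 0.2x gives x* = 322.625 and P* = 111.125.
With the subsidy, sellers receive Ps = Pb + 36 for each unit, where Pb is the price buyers pay.
On the curves, Pb = 656/3 - (1/3)x and Ps = 46.6 + 0.2x; the wedge Ps − Pb = 36 gives 46.6 + 0.2x − (656/3 - (1/3)x) = 36, so x' = 390.125.
Then Pb = 656/3 − (1/3)·390.125 = 88.625 and Ps = 46.6 + 0.2·390.125 = 124.625.

Buyers pay 88.625; sellers receive 124.625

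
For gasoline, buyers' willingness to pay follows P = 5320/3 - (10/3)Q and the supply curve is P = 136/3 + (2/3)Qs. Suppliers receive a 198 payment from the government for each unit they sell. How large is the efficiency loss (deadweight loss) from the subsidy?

Pre-subsidy: 5320/3 - (10/3)Q = 136/3 + (2/3)Q gives Q* = 432 and P* = 1000/3.
With the subsidy, sellers receive Ps = Pb + 198 for each unit, where Pb is the price buyers pay.
On the curves, Pb = 5320/3 - (10/3)Q and Ps = 136/3 + (2/3)Q; the wedge Ps − Pb = 198 gives 136/3 + (2/3)Q − (5320/3 - (10/3)Q) = 198, so Q' = 481.5.
Then Pb = 5320/3 − (10/3)·481.5 = 505/3 and Ps = 136/3 + (2/3)·481.5 = 1099/3.
The subsidy expands output by 481.5 − 432 = 49.5 past the efficient level; on those units the gap between marginal cost and willingness to pay runs from 0 up to 198.
DWL = ½ × 198 × 49.5 = 4900.5.

Deadweight loss = 4900.5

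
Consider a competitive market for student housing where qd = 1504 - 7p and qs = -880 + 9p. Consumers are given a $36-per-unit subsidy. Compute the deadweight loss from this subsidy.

Pre-subsidy: 1504 - 7p = -880 + 9p gives p* = 149, q* = 461.
With the rebate, buyers effectively pay pb = ps − 36, where ps is the price sellers receive.
Demand in terms of ps becomes qd = 1504 − 7(ps − 36) = 1756 - 7ps. Setting this equal to supply: 1756 - 7ps = -880 + 9ps, so ps = 164.75.
Buyers pay pb = 164.75 − 36 = 128.75; q' = -880 + 9·164.75 = 602.75.
The subsidy expands output by 602.75 − 461 = 141.75 past the efficient level; on those units the gap between marginal cost and willingness to pay runs from 0 up to 36.
DWL = ½ × 36 × 141.75 = 2551.5.

Deadweight loss = $2551.5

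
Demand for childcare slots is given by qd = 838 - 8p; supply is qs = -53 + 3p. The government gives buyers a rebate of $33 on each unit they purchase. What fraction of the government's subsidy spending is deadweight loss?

DWL / government spending = 18/131

Pre-subsidy: 838 - 8p = -53 + 3p gives p* = 81, q* = 190.
With the rebate, buyers effectively pay pb = ps − 33, where ps is the price sellers receive.
Demand in terms of ps becomes qd = 838 − 8(ps − 33) = 1102 - 8ps. Setting this equal to supply: 1102 - 8ps = -53 + 3ps, so ps = 105.
Buyers pay pb = 105 − 33 = 72; q' = -53 + 3·105 = 262.
ΔCS = ½(190 + 262)(81 − 72) = 2034; ΔPS = ½(190 + 262)(105 − 81) = 5424.
Government spending = 33 × 262 = 8646.
DWL = ½ × 33 × (262 − 190) = 1188; fraction = 1188 / 8646 = 18/131.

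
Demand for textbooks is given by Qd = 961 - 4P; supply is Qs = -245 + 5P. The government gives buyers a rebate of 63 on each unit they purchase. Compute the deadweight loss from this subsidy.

Deadweight loss = 4410

Pre-subsidy: 961 - 4P = -245 + 5P gives P* = 134, Q* = 425.
With the rebate, buyers effectively pay Pb = Ps − 63, where Ps is the price sellers receive.
Demand in terms of Ps becomes Qd = 961 − 4(Ps − 63) = 1213 - 4Ps. Setting this equal to supply: 1213 - 4Ps = -245 + 5Ps, so Ps = 162.
Buyers pay Pb = 162 − 63 = 99; Q' = -245 + 5·162 = 565.
The subsidy expands output by 565 − 425 = 140 past the efficient level; on those units the gap between marginal cost and willingness to pay runs from 0 up to 63.
DWL = ½ × 63 × 140 = 4410.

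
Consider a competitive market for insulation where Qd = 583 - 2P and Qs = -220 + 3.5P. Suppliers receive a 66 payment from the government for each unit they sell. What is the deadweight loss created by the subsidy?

Deadweight loss = 2772

Pre-subsidy: 583 - 2P = -220 + 3.5P gives P* = 146, Q* = 291.
With the subsidy, sellers receive Ps = Pb + 66 for each unit, where Pb is the price buyers pay.
Supply in terms of Pb becomes Qs = -220 + 3.5(Pb + 66) = 11 + 3.5Pb. Setting this equal to demand: 583 - 2Pb = 11 + 3.5Pb, so Pb = 104.
Sellers receive Ps = 104 + 66 = 170; Q' = 583 − 2·104 = 375.
The subsidy expands output by 375 − 291 = 84 past the efficient level; on those units the gap between marginal cost and willingness to pay runs from 0 up to 66.
DWL = ½ × 66 × 84 = 2772.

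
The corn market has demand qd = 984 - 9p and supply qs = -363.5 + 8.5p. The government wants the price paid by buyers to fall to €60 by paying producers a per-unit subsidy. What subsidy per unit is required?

At a buyer price of 60, quantity demanded is 984 − 9·60 = 444.
Sellers supply 444 only when they receive ps with -363.5 + 8.5·ps = 444, i.e. ps = 95.
s = ps − pb = 95 − 60 = 35.

Required subsidy s = €35 per unit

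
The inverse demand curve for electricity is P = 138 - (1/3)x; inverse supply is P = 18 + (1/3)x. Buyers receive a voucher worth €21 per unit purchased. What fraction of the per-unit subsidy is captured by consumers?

Pre-subsidy: 138 - (1/3)x = 18 + (1/3)x gives x* = 180 and P* = 78.
With the rebate, buyers effectively pay Pb = Ps − 21, where Ps is the price sellers receive.
On the curves, Pb = 138 - (1/3)x and Ps = 18 + (1/3)x; the wedge Ps − Pb = 21 gives 18 + (1/3)x − (138 - (1/3)x) = 21, so x' = 211.5.
Then Pb = 138 − (1/3)·211.5 = 67.5 and Ps = 18 + (1/3)·211.5 = 88.5.
Buyers' price falls by P* − Pb = 78 − 67.5 = 10.5; sellers' price rises by Ps − P* = 88.5 − 78 = 10.5.
So consumers capture 10.5/21 = 0.5 of each unit of subsidy.

Consumer share = 0.5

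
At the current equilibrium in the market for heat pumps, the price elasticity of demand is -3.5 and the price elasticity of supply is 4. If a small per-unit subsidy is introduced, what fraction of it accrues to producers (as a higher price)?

Producer share = 7/15

For a small subsidy around the equilibrium, the benefit split depends on the relative slopes, which at a point are proportional to the elasticities.
Buyer share = εs/(εs + |εd|) = 4/(4 + 3.5) = 8/15; seller share = |εd|/(εs + |εd|) = 7/15.
So producers capture 7/15 of the subsidy.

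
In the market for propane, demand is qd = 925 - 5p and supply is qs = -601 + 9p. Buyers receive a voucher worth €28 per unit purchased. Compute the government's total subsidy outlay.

Government cost = €13160

Pre-subsidy: 925 - 5p = -601 + 9p gives p* = 109, q* = 380.
With the rebate, buyers effectively pay pb = ps − 28, where ps is the price sellers receive.
Demand in terms of ps becomes qd = 925 − 5(ps − 28) = 1065 - 5ps. Setting this equal to supply: 1065 - 5ps = -601 + 9ps, so ps = 119.
Buyers pay pb = 119 − 28 = 91; q' = -601 + 9·119 = 470.
Government outlay = subsidy × quantity = 28 × 470 = 13160.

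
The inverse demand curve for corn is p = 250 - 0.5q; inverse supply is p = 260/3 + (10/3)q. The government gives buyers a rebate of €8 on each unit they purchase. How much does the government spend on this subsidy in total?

Pre-subsidy: 250 - 0.5q = 260/3 + (10/3)q gives q* = 980/23 and p* = 5260/23.
With the rebate, buyers effectively pay pb = ps − 8, where ps is the price sellers receive.
On the curves, pb = 250 - 0.5q and ps = 260/3 + (10/3)q; the wedge ps − pb = 8 gives 260/3 + (10/3)q − (250 - 0.5q) = 8, so q' = 1028/23.
Then pb = 250 − 0.5·(1028/23) = 5236/23 and ps = 260/3 + (10/3)·(1028/23) = 5420/23.
Government outlay = subsidy × quantity = 8 × 1028/23 = 8224/23.

Government cost = 8224/23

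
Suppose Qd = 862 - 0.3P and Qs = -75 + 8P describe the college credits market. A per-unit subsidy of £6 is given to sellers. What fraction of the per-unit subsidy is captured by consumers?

Consumer share = 80/83

Pre-subsidy: 862 - 0.3P = -75 + 8P gives P* = 9370/83, Q* = 68735/83.
With the subsidy, sellers receive Ps = Pb + 6 for each unit, where Pb is the price buyers pay.
Supply in terms of Pb becomes Qs = -75 + 8(Pb + 6) = -27 + 8Pb. Setting this equal to demand: 862 - 0.3Pb = -27 + 8Pb, so Pb = 8890/83.
Sellers receive Ps = 8890/83 + 6 = 9388/83; Q' = 862 − 0.3·(8890/83) = 68879/83.
Buyers' price falls by P* − Pb = 9370/83 − 8890/83 = 480/83; sellers' price rises by Ps − P* = 9388/83 − 9370/83 = 18/83.
So consumers capture (480/83)/6 = 80/83 of each unit of subsidy.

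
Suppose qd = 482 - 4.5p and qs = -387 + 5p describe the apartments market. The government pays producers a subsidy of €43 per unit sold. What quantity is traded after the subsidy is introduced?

q' = 3272/19

Pre-subsidy: 482 - 4.5p = -387 + 5p gives p* = 1738/19, q* = 1337/19.
With the subsidy, sellers receive ps = pb + 43 for each unit, where pb is the price buyers pay.
Supply in terms of pb becomes qs = -387 + 5(pb + 43) = -172 + 5pb. Setting this equal to demand: 482 - 4.5pb = -172 + 5pb, so pb = 1308/19.
Sellers receive ps = 1308/19 + 43 = 2125/19; q' = 482 − 4.5·(1308/19) = 3272/19.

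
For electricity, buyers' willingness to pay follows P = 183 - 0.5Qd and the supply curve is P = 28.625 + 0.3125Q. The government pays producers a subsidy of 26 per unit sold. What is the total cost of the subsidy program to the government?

Pre-subsidy: 183 - 0.5Q = 28.625 + 0.3125Q gives Q* = 190 and P* = 88.
With the subsidy, sellers receive Ps = Pb + 26 for each unit, where Pb is the price buyers pay.
On the curves, Pb = 183 - 0.5Q and Ps = 28.625 + 0.3125Q; the wedge Ps − Pb = 26 gives 28.625 + 0.3125Q − (183 - 0.5Q) = 26, so Q' = 222.
Then Pb = 183 − 0.5·222 = 72 and Ps = 28.625 + 0.3125·222 = 98.
Government outlay = subsidy × quantity = 26 × 222 = 5772.

Government cost = 5772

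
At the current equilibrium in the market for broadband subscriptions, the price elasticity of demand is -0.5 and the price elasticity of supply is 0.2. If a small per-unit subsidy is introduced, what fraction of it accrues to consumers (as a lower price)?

Consumer share = 2/7

For a small subsidy around the equilibrium, the benefit split depends on the relative slopes, which at a point are proportional to the elasticities.
Buyer share = εs/(εs + |εd|) = 0.2/(0.2 + 0.5) = 2/7; seller share = |εd|/(εs + |εd|) = 5/7.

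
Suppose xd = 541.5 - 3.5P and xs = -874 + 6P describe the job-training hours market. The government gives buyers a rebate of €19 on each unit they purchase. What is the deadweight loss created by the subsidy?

Pre-subsidy: 541.5 - 3.5P = -874 + 6P gives P* = 149, x* = 20.
With the rebate, buyers effectively pay Pb = Ps − 19, where Ps is the price sellers receive.
Demand in terms of Ps becomes xd = 541.5 − 3.5(Ps − 19) = 608 - 3.5Ps. Setting this equal to supply: 608 - 3.5Ps = -874 + 6Ps, so Ps = 156.
Buyers pay Pb = 156 − 19 = 137; x' = -874 + 6·156 = 62.
The subsidy expands output by 62 − 20 = 42 past the efficient level; on those units the gap between marginal cost and willingness to pay runs from 0 up to 19.
DWL = ½ × 19 × 42 = 399.

Deadweight loss = €399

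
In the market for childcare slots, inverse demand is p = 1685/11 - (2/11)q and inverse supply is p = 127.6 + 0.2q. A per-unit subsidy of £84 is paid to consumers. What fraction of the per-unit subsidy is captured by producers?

Producer share = 11/21

Pre-subsidy: 1685/11 - (2/11)q = 127.6 + 0.2q gives q* = 67 and p* = 141.
With the rebate, buyers effectively pay pb = ps − 84, where ps is the price sellers receive.
On the curves, pb = 1685/11 - (2/11)q and ps = 127.6 + 0.2q; the wedge ps − pb = 84 gives 127.6 + 0.2q − (1685/11 - (2/11)q) = 84, so q' = 287.
Then pb = 1685/11 − (2/11)·287 = 101 and ps = 127.6 + 0.2·287 = 185.
Buyers' price falls by p* − pb = 141 − 101 = 40; sellers' price rises by ps − p* = 185 − 141 = 44.
So producers capture 44/84 = 11/21 of each unit of subsidy.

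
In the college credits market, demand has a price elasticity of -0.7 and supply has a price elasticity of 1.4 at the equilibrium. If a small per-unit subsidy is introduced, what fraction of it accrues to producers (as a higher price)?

Producer share = 1/3

For a small subsidy around the equilibrium, the benefit split depends on the relative slopes, which at a point are proportional to the elasticities.
Buyer share = εs/(εs + |εd|) = 1.4/(1.4 + 0.7) = 2/3; seller share = |εd|/(εs + |εd|) = 1/3.
So producers capture 1/3 of the subsidy.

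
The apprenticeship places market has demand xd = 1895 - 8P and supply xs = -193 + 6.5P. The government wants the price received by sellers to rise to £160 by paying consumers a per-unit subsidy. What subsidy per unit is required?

At a seller price of 160, quantity supplied is -193 + 6.5·160 = 847.
Buyers absorb 847 only when they pay Pb with 1895 − 8·Pb = 847, i.e. Pb = 131.
s = Ps − Pb = 160 − 131 = 29.

Required subsidy s = £29 per unit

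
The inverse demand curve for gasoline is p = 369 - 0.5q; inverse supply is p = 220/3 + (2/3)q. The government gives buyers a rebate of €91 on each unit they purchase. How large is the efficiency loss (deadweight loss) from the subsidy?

Pre-subsidy: 369 - 0.5q = 220/3 + (2/3)q gives q* = 1774/7 and p* = 1696/7.
With the rebate, buyers effectively pay pb = ps − 91, where ps is the price sellers receive.
On the curves, pb = 369 - 0.5q and ps = 220/3 + (2/3)q; the wedge ps − pb = 91 gives 220/3 + (2/3)q − (369 - 0.5q) = 91, so q' = 2320/7.
Then pb = 369 − 0.5·(2320/7) = 1423/7 and ps = 220/3 + (2/3)·(2320/7) = 2060/7.
The subsidy expands output by 2320/7 − 1774/7 = 78 past the efficient level; on those units the gap between marginal cost and willingness to pay runs from 0 up to 91.
DWL = ½ × 91 × 78 = 3549.

Deadweight loss = €3549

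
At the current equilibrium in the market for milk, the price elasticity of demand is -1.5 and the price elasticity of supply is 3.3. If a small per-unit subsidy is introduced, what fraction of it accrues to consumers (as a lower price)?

Consumer share = 0.6875

For a small subsidy around the equilibrium, the benefit split depends on the relative slopes, which at a point are proportional to the elasticities.
Buyer share = εs/(εs + |εd|) = 3.3/(3.3 + 1.5) = 0.6875; seller share = |εd|/(εs + |εd|) = 0.3125.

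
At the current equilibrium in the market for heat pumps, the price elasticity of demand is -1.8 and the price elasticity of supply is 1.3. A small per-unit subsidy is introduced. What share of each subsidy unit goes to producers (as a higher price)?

Producer share = 18/31

For a small subsidy around the equilibrium, the benefit split depends on the relative slopes, which at a point are proportional to the elasticities.
Buyer share = εs/(εs + |εd|) = 1.3/(1.3 + 1.8) = 13/31; seller share = |εd|/(εs + |εd|) = 18/31.
So producers capture 18/31 of the subsidy.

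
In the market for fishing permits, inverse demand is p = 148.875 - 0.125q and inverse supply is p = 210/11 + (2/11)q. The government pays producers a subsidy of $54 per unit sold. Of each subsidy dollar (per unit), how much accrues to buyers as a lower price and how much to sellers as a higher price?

Pre-subsidy: 148.875 - 0.125q = 210/11 + (2/11)q gives q* = 423 and p* = 96.
With the subsidy, sellers receive ps = pb + 54 for each unit, where pb is the price buyers pay.
On the curves, pb = 148.875 - 0.125q and ps = 210/11 + (2/11)q; the wedge ps − pb = 54 gives 210/11 + (2/11)q − (148.875 - 0.125q) = 54, so q' = 599.
Then pb = 148.875 − 0.125·599 = 74 and ps = 210/11 + (2/11)·599 = 128.
Buyers' price falls by p* − pb = 96 − 74 = 22; sellers' price rises by ps − p* = 128 − 96 = 32.

Buyers gain $22 per unit; sellers gain $32 per unit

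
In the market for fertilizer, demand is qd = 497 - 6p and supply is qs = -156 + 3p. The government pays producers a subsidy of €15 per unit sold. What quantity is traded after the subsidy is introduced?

Pre-subsidy: 497 - 6p = -156 + 3p gives p* = 653/9, q* = 185/3.
With the subsidy, sellers receive ps = pb + 15 for each unit, where pb is the price buyers pay.
Supply in terms of pb becomes qs = -156 + 3(pb + 15) = -111 + 3pb. Setting this equal to demand: 497 - 6pb = -111 + 3pb, so pb = 608/9.
Sellers receive ps = 608/9 + 15 = 743/9; q' = 497 − 6·(608/9) = 275/3.

q' = 275/3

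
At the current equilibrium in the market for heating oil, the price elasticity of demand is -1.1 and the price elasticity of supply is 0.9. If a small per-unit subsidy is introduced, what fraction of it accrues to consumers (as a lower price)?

For a small subsidy around the equilibrium, the benefit split depends on the relative slopes, which at a point are proportional to the elasticities.
Buyer share = εs/(εs + |εd|) = 0.9/(0.9 + 1.1) = 0.45; seller share = |εd|/(εs + |εd|) = 0.55.

Consumer share = 0.45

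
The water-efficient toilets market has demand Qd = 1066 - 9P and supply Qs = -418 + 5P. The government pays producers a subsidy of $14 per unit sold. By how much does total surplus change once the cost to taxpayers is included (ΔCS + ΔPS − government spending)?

Net change in total surplus = -$315

Pre-subsidy: 1066 - 9P = -418 + 5P gives P* = 106, Q* = 112.
With the subsidy, sellers receive Ps = Pb + 14 for each unit, where Pb is the price buyers pay.
Supply in terms of Pb becomes Qs = -418 + 5(Pb + 14) = -348 + 5Pb. Setting this equal to demand: 1066 - 9Pb = -348 + 5Pb, so Pb = 101.
Sellers receive Ps = 101 + 14 = 115; Q' = 1066 − 9·101 = 157.
ΔCS = ½(112 + 157)(106 − 101) = 672.5; ΔPS = ½(112 + 157)(115 − 106) = 1210.5.
Government spending = 14 × 157 = 2198.
Net change = 672.5 + 1210.5 − 2198 = -315. The loss equals the DWL triangle ½·14·45.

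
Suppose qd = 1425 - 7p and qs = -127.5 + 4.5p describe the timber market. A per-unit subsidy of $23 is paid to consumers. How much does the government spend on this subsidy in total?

Pre-subsidy: 1425 - 7p = -127.5 + 4.5p gives p* = 135, q* = 480.
With the rebate, buyers effectively pay pb = ps − 23, where ps is the price sellers receive.
Demand in terms of ps becomes qd = 1425 − 7(ps − 23) = 1586 - 7ps. Setting this equal to supply: 1586 - 7ps = -127.5 + 4.5ps, so ps = 149.
Buyers pay pb = 149 − 23 = 126; q' = -127.5 + 4.5·149 = 543.
Government outlay = subsidy × quantity = 23 × 543 = 12489.

Government cost = $12489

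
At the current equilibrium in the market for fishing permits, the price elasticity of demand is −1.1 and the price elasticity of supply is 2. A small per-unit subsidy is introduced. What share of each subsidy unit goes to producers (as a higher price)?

Producer share = 11/31

For a small subsidy around the equilibrium, the benefit split depends on the relative slopes, which at a point are proportional to the elasticities.
Buyer share = εs/(εs + |εd|) = 2/(2 + 1.1) = 20/31; seller share = |εd|/(εs + |εd|) = 11/31.
So producers capture 11/31 of the subsidy.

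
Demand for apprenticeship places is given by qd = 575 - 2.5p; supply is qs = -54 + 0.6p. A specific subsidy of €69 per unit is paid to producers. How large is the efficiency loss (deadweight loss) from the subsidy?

Deadweight loss = 71415/62

Pre-subsidy: 575 - 2.5p = -54 + 0.6p gives p* = 6290/31, q* = 2100/31.
With the subsidy, sellers receive ps = pb + 69 for each unit, where pb is the price buyers pay.
Supply in terms of pb becomes qs = -54 + 0.6(pb + 69) = -12.6 + 0.6pb. Setting this equal to demand: 575 - 2.5pb = -12.6 + 0.6pb, so pb = 5876/31.
Sellers receive ps = 5876/31 + 69 = 8015/31; q' = 575 − 2.5·(5876/31) = 3135/31.
The subsidy expands output by 3135/31 − 2100/31 = 1035/31 past the efficient level; on those units the gap between marginal cost and willingness to pay runs from 0 up to 69.
DWL = ½ × 69 × 1035/31 = 71415/62.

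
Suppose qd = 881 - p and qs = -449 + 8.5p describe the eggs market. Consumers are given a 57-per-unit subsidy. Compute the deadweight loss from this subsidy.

Pre-subsidy: 881 - p = -449 + 8.5p gives p* = 140, q* = 741.
With the rebate, buyers effectively pay pb = ps − 57, where ps is the price sellers receive.
Demand in terms of ps becomes qd = 881 − 1(ps − 57) = 938 - ps. Setting this equal to supply: 938 - ps = -449 + 8.5ps, so ps = 146.
Buyers pay pb = 146 − 57 = 89; q' = -449 + 8.5·146 = 792.
The subsidy expands output by 792 − 741 = 51 past the efficient level; on those units the gap between marginal cost and willingness to pay runs from 0 up to 57.
DWL = ½ × 57 × 51 = 1453.5.

Deadweight loss = 1453.5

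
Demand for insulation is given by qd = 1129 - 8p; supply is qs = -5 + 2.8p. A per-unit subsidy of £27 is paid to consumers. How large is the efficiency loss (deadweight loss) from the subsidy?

Pre-subsidy: 1129 - 8p = -5 + 2.8p gives p* = 105, q* = 289.
With the rebate, buyers effectively pay pb = ps − 27, where ps is the price sellers receive.
Demand in terms of ps becomes qd = 1129 − 8(ps − 27) = 1345 - 8ps. Setting this equal to supply: 1345 - 8ps = -5 + 2.8ps, so ps = 125.
Buyers pay pb = 125 − 27 = 98; q' = -5 + 2.8·125 = 345.
The subsidy expands output by 345 − 289 = 56 past the efficient level; on those units the gap between marginal cost and willingness to pay runs from 0 up to 27.
DWL = ½ × 27 × 56 = 756.

Deadweight loss = £756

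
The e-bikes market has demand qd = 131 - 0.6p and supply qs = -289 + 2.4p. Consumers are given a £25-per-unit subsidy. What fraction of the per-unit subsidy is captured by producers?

Producer share = 0.2

Pre-subsidy: 131 - 0.6p = -289 + 2.4p gives p* = 140, q* = 47.
With the rebate, buyers effectively pay pb = ps − 25, where ps is the price sellers receive.
Demand in terms of ps becomes qd = 131 − 0.6(ps − 25) = 146 - 0.6ps. Setting this equal to supply: 146 - 0.6ps = -289 + 2.4ps, so ps = 145.
Buyers pay pb = 145 − 25 = 120; q' = -289 + 2.4·145 = 59.
Buyers' price falls by p* − pb = 140 − 120 = 20; sellers' price rises by ps − p* = 145 − 140 = 5.
So producers capture 5/25 = 0.2 of each unit of subsidy.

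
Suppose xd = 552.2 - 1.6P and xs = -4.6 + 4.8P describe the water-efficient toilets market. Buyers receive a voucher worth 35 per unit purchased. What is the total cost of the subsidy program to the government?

Government cost = 15925

Pre-subsidy: 552.2 - 1.6P = -4.6 + 4.8P gives P* = 87, x* = 413.
With the rebate, buyers effectively pay Pb = Ps − 35, where Ps is the price sellers receive.
Demand in terms of Ps becomes xd = 552.2 − 1.6(Ps − 35) = 608.2 - 1.6Ps. Setting this equal to supply: 608.2 - 1.6Ps = -4.6 + 4.8Ps, so Ps = 95.75.
Buyers pay Pb = 95.75 − 35 = 60.75; x' = -4.6 + 4.8·95.75 = 455.
Government outlay = subsidy × quantity = 35 × 455 = 15925.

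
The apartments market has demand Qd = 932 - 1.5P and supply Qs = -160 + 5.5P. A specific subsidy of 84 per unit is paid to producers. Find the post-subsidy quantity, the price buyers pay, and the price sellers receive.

Q' = 797; buyers pay 90; sellers receive 174

Pre-subsidy: 932 - 1.5P = -160 + 5.5P gives P* = 156, Q* = 698.
With the subsidy, sellers receive Ps = Pb + 84 for each unit, where Pb is the price buyers pay.
Supply in terms of Pb becomes Qs = -160 + 5.5(Pb + 84) = 302 + 5.5Pb. Setting this equal to demand: 932 - 1.5Pb = 302 + 5.5Pb, so Pb = 90.
Sellers receive Ps = 90 + 84 = 174; Q' = 932 − 1.5·90 = 797.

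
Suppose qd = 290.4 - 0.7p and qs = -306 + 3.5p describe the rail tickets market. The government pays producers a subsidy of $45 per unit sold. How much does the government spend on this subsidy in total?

Government cost = $9776.25

Pre-subsidy: 290.4 - 0.7p = -306 + 3.5p gives p* = 142, q* = 191.
With the subsidy, sellers receive ps = pb + 45 for each unit, where pb is the price buyers pay.
Supply in terms of pb becomes qs = -306 + 3.5(pb + 45) = -148.5 + 3.5pb. Setting this equal to demand: 290.4 - 0.7pb = -148.5 + 3.5pb, so pb = 104.5.
Sellers receive ps = 104.5 + 45 = 149.5; q' = 290.4 − 0.7·104.5 = 217.25.
Government outlay = subsidy × quantity = 45 × 217.25 = 9776.25.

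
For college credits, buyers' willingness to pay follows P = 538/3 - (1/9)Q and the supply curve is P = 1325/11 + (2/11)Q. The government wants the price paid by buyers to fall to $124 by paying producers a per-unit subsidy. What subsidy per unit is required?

At a buyer price of 124, quantity demanded is 1614 − 9·124 = 498.
Sellers supply 498 only when they receive Ps = 1325/11 + (2/11)·498 = 211.
s = Ps − Pb = 211 − 124 = 87.

Required subsidy s = $87 per unit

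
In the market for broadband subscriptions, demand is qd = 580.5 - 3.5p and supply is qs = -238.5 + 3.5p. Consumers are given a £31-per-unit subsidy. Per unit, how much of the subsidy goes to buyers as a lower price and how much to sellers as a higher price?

Buyers gain £15.5 per unit; sellers gain £15.5 per unit

Pre-subsidy: 580.5 - 3.5p = -238.5 + 3.5p gives p* = 117, q* = 171.
With the rebate, buyers effectively pay pb = ps − 31, where ps is the price sellers receive.
Demand in terms of ps becomes qd = 580.5 − 3.5(ps − 31) = 689 - 3.5ps. Setting this equal to supply: 689 - 3.5ps = -238.5 + 3.5ps, so ps = 132.5.
Buyers pay pb = 132.5 − 31 = 101.5; q' = -238.5 + 3.5·132.5 = 225.25.
Buyers' price falls by p* − pb = 117 − 101.5 = 15.5; sellers' price rises by ps − p* = 132.5 − 117 = 15.5.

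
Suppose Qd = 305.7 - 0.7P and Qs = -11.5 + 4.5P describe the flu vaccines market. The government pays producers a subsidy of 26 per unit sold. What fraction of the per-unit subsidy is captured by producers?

Pre-subsidy: 305.7 - 0.7P = -11.5 + 4.5P gives P* = 61, Q* = 263.
With the subsidy, sellers receive Ps = Pb + 26 for each unit, where Pb is the price buyers pay.
Supply in terms of Pb becomes Qs = -11.5 + 4.5(Pb + 26) = 105.5 + 4.5Pb. Setting this equal to demand: 305.7 - 0.7Pb = 105.5 + 4.5Pb, so Pb = 38.5.
Sellers receive Ps = 38.5 + 26 = 64.5; Q' = 305.7 − 0.7·38.5 = 278.75.
Buyers' price falls by P* − Pb = 61 − 38.5 = 22.5; sellers' price rises by Ps − P* = 64.5 − 61 = 3.5.
So producers capture 3.5/26 = 7/52 of each unit of subsidy.

Producer share = 7/52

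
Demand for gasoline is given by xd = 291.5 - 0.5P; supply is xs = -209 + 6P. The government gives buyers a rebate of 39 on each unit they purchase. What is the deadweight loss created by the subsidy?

Deadweight loss = 351

Pre-subsidy: 291.5 - 0.5P = -209 + 6P gives P* = 77, x* = 253.
With the rebate, buyers effectively pay Pb = Ps − 39, where Ps is the price sellers receive.
Demand in terms of Ps becomes xd = 291.5 − 0.5(Ps − 39) = 311 - 0.5Ps. Setting this equal to supply: 311 - 0.5Ps = -209 + 6Ps, so Ps = 80.
Buyers pay Pb = 80 − 39 = 41; x' = -209 + 6·80 = 271.
The subsidy expands output by 271 − 253 = 18 past the efficient level; on those units the gap between marginal cost and willingness to pay runs from 0 up to 39.
DWL = ½ × 39 × 18 = 351.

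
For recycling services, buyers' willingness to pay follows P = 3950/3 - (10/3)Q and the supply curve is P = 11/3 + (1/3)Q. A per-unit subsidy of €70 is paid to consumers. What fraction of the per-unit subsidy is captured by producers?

Pre-subsidy: 3950/3 - (10/3)Q = 11/3 + (1/3)Q gives Q* = 3939/11 and P* = 4060/33.
With the rebate, buyers effectively pay Pb = Ps − 70, where Ps is the price sellers receive.
On the curves, Pb = 3950/3 - (10/3)Q and Ps = 11/3 + (1/3)Q; the wedge Ps − Pb = 70 gives 11/3 + (1/3)Q − (3950/3 - (10/3)Q) = 70, so Q' = 4149/11.
Then Pb = 3950/3 − (10/3)·(4149/11) = 1960/33 and Ps = 11/3 + (1/3)·(4149/11) = 4270/33.
Buyers' price falls by P* − Pb = 4060/33 − 1960/33 = 700/11; sellers' price rises by Ps − P* = 4270/33 − 4060/33 = 70/11.
So producers capture (70/11)/70 = 1/11 of each unit of subsidy.

Producer share = 1/11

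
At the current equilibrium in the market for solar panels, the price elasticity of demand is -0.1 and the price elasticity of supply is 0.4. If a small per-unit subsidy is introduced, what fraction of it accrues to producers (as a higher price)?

Producer share = 0.2

For a small subsidy around the equilibrium, the benefit split depends on the relative slopes, which at a point are proportional to the elasticities.
Buyer share = εs/(εs + |εd|) = 0.4/(0.4 + 0.1) = 0.8; seller share = |εd|/(εs + |εd|) = 0.2.
So producers capture 0.2 of the subsidy.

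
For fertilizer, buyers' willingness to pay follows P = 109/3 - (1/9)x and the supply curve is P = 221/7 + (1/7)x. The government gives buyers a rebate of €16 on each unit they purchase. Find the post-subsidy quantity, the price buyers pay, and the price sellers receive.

x' = 81.75; buyers pay €27.25; sellers receive €43.25

Pre-subsidy: 109/3 - (1/9)x = 221/7 + (1/7)x gives x* = 18.75 and P* = 34.25.
With the rebate, buyers effectively pay Pb = Ps − 16, where Ps is the price sellers receive.
On the curves, Pb = 109/3 - (1/9)x and Ps = 221/7 + (1/7)x; the wedge Ps − Pb = 16 gives 221/7 + (1/7)x − (109/3 - (1/9)x) = 16, so x' = 81.75.
Then Pb = 109/3 − (1/9)·81.75 = 27.25 and Ps = 221/7 + (1/7)·81.75 = 43.25.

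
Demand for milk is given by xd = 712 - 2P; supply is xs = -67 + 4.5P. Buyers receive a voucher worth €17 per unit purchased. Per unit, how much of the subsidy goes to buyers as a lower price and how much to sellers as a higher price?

Buyers gain 153/13 per unit; sellers gain 68/13 per unit

Pre-subsidy: 712 - 2P = -67 + 4.5P gives P* = 1558/13, x* = 6140/13.
With the rebate, buyers effectively pay Pb = Ps − 17, where Ps is the price sellers receive.
Demand in terms of Ps becomes xd = 712 − 2(Ps − 17) = 746 - 2Ps. Setting this equal to supply: 746 - 2Ps = -67 + 4.5Ps, so Ps = 1626/13.
Buyers pay Pb = 1626/13 − 17 = 1405/13; x' = -67 + 4.5·(1626/13) = 6446/13.
Buyers' price falls by P* − Pb = 1558/13 − 1405/13 = 153/13; sellers' price rises by Ps − P* = 1626/13 − 1558/13 = 68/13.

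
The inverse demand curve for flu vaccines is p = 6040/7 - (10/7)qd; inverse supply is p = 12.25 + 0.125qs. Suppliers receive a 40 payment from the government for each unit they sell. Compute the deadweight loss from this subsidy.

Deadweight loss = 44800/87

Pre-subsidy: 6040/7 - (10/7)q = 12.25 + 0.125q gives q* = 15878/29 and p* = 2340/29.
With the subsidy, sellers receive ps = pb + 40 for each unit, where pb is the price buyers pay.
On the curves, pb = 6040/7 - (10/7)q and ps = 12.25 + 0.125q; the wedge ps − pb = 40 gives 12.25 + 0.125q − (6040/7 - (10/7)q) = 40, so q' = 49874/87.
Then pb = 6040/7 − (10/7)·(49874/87) = 3820/87 and ps = 12.25 + 0.125·(49874/87) = 7300/87.
The subsidy expands output by 49874/87 − 15878/29 = 2240/87 past the efficient level; on those units the gap between marginal cost and willingness to pay runs from 0 up to 40.
DWL = ½ × 40 × 2240/87 = 44800/87.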